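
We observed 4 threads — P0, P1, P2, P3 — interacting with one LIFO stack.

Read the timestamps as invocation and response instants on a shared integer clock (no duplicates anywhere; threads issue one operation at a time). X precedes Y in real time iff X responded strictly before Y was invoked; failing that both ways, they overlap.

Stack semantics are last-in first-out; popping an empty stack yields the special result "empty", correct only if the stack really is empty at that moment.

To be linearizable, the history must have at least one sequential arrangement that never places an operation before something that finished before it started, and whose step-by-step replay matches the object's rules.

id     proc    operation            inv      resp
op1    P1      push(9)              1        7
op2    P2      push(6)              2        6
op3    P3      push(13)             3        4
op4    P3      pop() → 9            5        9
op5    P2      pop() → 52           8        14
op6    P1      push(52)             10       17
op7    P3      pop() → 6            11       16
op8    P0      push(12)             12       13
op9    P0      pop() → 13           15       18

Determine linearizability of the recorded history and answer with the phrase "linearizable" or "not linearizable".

not linearizable

events 1..17 are fine; event 18 — the response of op9 at time 18 — makes the prefix non-linearizable
every one of the 552 real-time-consistent orders over 9 completed LIFO stack ops fails the sequential spec
e.g. op1, op2, op3, op4, op5, op6, op7, op8, op9: illegal at step 4, since op4 pop() → 9 cannot apply there
e.g. op1, op2, op3, op4, op5, op6, op8, op7, op9: illegal at step 4, since op4 pop() → 9 cannot apply there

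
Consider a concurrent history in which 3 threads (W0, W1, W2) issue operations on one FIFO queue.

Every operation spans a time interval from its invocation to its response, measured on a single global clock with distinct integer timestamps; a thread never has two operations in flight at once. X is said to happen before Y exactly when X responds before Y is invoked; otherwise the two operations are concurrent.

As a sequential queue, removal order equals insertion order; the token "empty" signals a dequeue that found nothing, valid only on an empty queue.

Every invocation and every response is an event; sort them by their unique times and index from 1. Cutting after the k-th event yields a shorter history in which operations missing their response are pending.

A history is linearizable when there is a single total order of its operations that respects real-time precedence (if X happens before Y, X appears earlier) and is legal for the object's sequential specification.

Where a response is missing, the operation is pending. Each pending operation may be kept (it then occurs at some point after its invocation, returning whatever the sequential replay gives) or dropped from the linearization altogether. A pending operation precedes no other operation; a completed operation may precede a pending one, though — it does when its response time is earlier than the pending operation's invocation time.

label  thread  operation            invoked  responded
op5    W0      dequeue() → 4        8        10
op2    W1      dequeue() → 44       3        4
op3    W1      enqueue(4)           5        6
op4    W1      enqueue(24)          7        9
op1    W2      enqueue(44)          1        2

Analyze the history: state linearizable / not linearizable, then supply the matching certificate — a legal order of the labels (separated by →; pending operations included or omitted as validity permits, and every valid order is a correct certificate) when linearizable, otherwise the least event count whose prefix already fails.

linearizable — witness: op1 → op2 → op3 → op4 → op5

1. op1 enqueue(44), leaving queue <44>
2. op2 dequeue() → 44, leaving queue <>
3. op3 enqueue(4), leaving queue <4>
4. op4 enqueue(24), leaving queue <4,24>
5. op5 dequeue() → 4, leaving queue <24>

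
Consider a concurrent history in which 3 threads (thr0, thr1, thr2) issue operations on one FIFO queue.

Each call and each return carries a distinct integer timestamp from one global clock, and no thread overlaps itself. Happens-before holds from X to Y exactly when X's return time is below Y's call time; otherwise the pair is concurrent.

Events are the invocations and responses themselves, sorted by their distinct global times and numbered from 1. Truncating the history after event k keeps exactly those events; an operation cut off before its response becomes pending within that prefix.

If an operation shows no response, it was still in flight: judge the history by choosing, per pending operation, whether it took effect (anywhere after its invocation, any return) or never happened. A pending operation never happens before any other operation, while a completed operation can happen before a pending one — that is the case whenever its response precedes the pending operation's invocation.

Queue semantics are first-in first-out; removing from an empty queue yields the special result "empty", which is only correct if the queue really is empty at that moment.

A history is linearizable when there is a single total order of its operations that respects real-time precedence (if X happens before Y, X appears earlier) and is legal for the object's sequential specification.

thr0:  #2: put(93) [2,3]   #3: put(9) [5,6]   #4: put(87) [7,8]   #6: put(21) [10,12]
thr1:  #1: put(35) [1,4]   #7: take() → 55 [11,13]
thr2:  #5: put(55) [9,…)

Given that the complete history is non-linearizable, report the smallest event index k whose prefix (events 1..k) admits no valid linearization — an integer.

13

one valid order for events 1..12 is #1, #2, #3, #4, #5, #6:
1. #1 put(35), leaving queue <35>
2. #2 put(93), leaving queue <35,93>
3. #3 put(9), leaving queue <35,93,9>
4. #4 put(87), leaving queue <35,93,9,87>
5. #5 put(55) (pending, included), leaving queue <35,93,9,87,55>
6. #6 put(21), leaving queue <35,93,9,87,55,21>
once event 13 joins (#7's response, time 13), exhaustive search finds no witness
every completion of the 1 pending operation (#5) was checked; none linearizes
one such order, #1, #2, #3, #4, #6, #7 (pending dropped), breaks at step 6 where #7 take() → 55 is illegal
one such order, #1, #2, #3, #4, #7, #6 (pending dropped), breaks at step 5 where #7 take() → 55 is illegal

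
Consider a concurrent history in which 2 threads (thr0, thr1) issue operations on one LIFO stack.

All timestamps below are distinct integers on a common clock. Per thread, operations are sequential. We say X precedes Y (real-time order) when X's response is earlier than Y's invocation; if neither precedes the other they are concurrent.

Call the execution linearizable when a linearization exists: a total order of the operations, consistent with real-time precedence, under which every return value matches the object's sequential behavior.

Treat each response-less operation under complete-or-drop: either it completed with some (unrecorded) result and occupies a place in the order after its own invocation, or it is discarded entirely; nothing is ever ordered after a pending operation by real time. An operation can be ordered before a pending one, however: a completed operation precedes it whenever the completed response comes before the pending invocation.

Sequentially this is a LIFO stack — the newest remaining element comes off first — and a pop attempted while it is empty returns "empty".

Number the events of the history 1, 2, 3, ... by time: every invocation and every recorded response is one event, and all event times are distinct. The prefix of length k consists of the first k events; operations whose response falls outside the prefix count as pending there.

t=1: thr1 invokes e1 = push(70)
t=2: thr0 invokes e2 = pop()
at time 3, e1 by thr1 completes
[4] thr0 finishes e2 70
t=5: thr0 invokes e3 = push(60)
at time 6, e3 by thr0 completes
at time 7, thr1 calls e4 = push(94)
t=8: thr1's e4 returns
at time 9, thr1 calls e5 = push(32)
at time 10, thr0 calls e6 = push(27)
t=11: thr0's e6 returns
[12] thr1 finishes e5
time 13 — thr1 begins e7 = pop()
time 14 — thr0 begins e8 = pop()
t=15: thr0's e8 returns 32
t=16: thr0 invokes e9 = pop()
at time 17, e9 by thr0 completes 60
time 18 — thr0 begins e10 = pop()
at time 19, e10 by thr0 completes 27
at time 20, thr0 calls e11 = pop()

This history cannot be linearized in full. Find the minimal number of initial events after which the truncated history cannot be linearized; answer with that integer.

17

events 1..16 are still linearizable — one witness is e1, e2, e3, e4, e5, e6, e7, e8:
step 1: e1 push(70) — stack <70>
step 2: e2 pop() → 70 — stack <>
step 3: e3 push(60) — stack <60>
step 4: e4 push(94) — stack <60,94>
step 5: e5 push(32) — stack <60,94,32>
step 6: e6 push(27) — stack <60,94,32,27>
step 7: e7 pop() (pending, included) — stack <60,94,32>
step 8: e8 pop() → 32 — stack <60,94>
with event 17 included (e9 responding at time 17), all real-time-consistent orders fail
no escape via the 1 pending operation (e7): every completion choice fails
sample order e1, e2, e3, e4, e5, e6, e8, e9 (pending dropped) stalls at step 7 — e8 pop() → 32 has no legal effect
sample order e1, e2, e3, e4, e6, e5, e8, e9 (pending dropped) stalls at step 8 — e9 pop() → 60 has no legal effect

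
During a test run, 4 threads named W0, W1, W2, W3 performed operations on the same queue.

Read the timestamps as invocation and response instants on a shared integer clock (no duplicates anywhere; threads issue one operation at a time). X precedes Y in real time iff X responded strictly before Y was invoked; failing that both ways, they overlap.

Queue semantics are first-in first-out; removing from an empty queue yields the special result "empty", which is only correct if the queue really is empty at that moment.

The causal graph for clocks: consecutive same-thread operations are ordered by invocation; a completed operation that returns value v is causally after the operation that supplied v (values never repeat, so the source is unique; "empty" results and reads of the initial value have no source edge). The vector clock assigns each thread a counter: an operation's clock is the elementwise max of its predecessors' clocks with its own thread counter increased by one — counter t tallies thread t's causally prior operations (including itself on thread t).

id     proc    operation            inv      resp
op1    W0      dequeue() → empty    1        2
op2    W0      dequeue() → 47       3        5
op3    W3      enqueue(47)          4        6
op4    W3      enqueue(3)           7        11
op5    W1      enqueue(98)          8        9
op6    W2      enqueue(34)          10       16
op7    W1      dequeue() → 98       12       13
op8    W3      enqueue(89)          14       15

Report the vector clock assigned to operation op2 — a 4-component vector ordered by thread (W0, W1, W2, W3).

invoked at 4, op3 has no predecessors; its own W3 bump gives (0, 0, 0, 1)
invoked at 10, op6 has no predecessors; its own W2 bump gives (0, 0, 1, 0)
invoked at 8, op5 has no predecessors; its own W1 bump gives (0, 1, 0, 0)
invoked at 1, op1 has no predecessors; its own W0 bump gives (1, 0, 0, 0)
op4, invoked 7, takes VC(op3)=(0, 0, 0, 1) under max, adds 1 for W3 → (0, 0, 0, 2)
op7, invoked 12, takes VC(op5)=(0, 1, 0, 0) under max, adds 1 for W1 → (0, 2, 0, 0)
op8, invoked 14, takes VC(op4)=(0, 0, 0, 2) under max, adds 1 for W3 → (0, 0, 0, 3)
op2, invoked 3, takes VC(op1)=(1, 0, 0, 0), VC(op3)=(0, 0, 0, 1) under max, adds 1 for W0 → (2, 0, 0, 1)
target: VC(op2) = (2, 0, 0, 1)

(2, 0, 0, 1)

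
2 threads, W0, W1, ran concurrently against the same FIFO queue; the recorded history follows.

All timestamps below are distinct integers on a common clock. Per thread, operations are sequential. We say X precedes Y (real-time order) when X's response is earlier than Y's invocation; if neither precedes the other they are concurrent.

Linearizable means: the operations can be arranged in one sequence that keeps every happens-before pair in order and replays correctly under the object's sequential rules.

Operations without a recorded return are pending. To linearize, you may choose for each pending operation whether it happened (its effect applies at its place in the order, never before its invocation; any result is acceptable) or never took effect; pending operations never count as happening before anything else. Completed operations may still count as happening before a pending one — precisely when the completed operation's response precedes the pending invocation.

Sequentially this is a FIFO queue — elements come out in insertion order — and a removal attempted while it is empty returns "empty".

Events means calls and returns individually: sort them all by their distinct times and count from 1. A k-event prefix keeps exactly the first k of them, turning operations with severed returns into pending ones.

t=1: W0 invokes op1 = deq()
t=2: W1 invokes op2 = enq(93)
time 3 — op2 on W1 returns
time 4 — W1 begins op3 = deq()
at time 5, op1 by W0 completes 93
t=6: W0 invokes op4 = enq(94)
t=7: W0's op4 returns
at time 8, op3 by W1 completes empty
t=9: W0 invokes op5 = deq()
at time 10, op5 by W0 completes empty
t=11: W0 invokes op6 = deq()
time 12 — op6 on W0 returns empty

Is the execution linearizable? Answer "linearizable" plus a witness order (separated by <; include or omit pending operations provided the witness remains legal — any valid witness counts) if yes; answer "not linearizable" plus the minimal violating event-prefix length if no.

cut after 9 events: linearizable; cut after 10 events (op5 responds, time 10): not linearizable
no legal order exists: 5 real-time-consistent candidates over 5 completed FIFO queue operations, all rejected
sample order op1, op2, op3, op4, op5 stalls at step 1 — op1 deq() → 93 has no legal effect
sample order op1, op2, op4, op3, op5 stalls at step 1 — op1 deq() → 93 has no legal effect

not linearizable — minimal violating prefix: 10 events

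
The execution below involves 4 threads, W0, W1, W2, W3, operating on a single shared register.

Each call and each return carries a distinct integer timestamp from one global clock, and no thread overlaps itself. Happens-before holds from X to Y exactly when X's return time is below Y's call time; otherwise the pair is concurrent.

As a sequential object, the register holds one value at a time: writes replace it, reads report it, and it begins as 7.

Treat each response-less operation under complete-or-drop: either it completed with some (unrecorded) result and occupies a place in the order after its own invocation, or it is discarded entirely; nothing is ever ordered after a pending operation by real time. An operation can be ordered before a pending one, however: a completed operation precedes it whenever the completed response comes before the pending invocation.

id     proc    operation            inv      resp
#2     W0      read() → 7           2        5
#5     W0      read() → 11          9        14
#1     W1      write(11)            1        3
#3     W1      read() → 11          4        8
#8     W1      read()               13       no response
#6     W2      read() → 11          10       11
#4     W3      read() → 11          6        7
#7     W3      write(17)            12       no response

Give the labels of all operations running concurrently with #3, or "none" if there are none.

concurrent with #3 ([4,8]): every op whose interval crosses 4..8
#1 [1,3]: before
#2 [2,5]: concurrent
#4 [6,7]: concurrent
#5 [9,14]: after
#6 [10,11]: after
#7 [12,…): after
#8 [13,…): after

#2, #4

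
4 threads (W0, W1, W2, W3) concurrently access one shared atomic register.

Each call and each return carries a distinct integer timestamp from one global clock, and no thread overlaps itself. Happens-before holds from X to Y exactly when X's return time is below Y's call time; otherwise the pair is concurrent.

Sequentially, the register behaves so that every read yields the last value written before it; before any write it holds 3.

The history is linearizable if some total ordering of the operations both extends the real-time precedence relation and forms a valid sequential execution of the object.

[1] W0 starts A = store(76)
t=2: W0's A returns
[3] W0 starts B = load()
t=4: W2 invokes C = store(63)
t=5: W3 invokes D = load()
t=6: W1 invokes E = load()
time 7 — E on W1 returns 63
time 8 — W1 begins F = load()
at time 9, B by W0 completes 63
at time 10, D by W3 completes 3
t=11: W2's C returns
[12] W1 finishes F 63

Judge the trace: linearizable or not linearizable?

through event 9 a valid linearization exists; event 10 (D responding at time 10) ends that
4 completed operations, 6 real-time-consistent orders — every atomic register replay fails
every completion of the 2 pending operations (C, F) was checked; none linearizes
one such order, A, B, D, E (pending dropped), breaks at step 2 where B load() → 63 is illegal
one such order, A, B, E, D (pending dropped), breaks at step 2 where B load() → 63 is illegal

not linearizable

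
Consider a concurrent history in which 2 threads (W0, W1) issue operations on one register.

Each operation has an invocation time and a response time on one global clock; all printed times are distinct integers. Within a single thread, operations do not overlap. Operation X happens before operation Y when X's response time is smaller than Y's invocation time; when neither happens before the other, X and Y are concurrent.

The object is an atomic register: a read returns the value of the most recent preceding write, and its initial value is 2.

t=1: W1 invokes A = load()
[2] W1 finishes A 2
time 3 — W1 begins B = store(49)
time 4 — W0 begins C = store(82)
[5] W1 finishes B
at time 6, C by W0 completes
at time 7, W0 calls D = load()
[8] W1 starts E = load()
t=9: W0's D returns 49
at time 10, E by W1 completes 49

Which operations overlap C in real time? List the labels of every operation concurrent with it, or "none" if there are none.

B

overlap test against C [4,6]: concurrent iff the interval meets 4..6
A [1,2]: before
B [3,5]: concurrent
D [7,9]: after
E [8,10]: after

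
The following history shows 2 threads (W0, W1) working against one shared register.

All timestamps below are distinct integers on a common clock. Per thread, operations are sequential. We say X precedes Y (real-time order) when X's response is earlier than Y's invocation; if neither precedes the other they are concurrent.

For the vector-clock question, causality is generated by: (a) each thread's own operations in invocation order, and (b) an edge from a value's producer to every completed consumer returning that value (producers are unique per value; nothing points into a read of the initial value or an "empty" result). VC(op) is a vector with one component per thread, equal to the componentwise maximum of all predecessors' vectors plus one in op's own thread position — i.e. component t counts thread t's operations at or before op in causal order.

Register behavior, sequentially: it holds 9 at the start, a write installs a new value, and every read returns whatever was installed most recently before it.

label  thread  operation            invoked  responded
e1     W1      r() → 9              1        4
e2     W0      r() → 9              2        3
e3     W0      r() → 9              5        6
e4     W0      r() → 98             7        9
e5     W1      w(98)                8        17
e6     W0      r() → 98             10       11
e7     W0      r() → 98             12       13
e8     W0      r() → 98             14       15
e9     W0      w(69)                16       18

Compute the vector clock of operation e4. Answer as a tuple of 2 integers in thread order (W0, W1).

(3, 2)

e1 (invocation 1): nothing precedes it; W1's component alone gives (0, 1)
e2 (invocation 2): nothing precedes it; W0's component alone gives (1, 0)
VC(e5, invoked at 8): max of VC(e1)=(0, 1), then +1 on thread W1 → (0, 2)
VC(e3, invoked at 5): max of VC(e2)=(1, 0), then +1 on thread W0 → (2, 0)
VC(e4, invoked at 7): max of VC(e3)=(2, 0), VC(e5)=(0, 2), then +1 on thread W0 → (3, 2)
VC(e6, invoked at 10): max of VC(e4)=(3, 2), VC(e5)=(0, 2), then +1 on thread W0 → (4, 2)
VC(e7, invoked at 12): max of VC(e5)=(0, 2), VC(e6)=(4, 2), then +1 on thread W0 → (5, 2)
VC(e8, invoked at 14): max of VC(e5)=(0, 2), VC(e7)=(5, 2), then +1 on thread W0 → (6, 2)
VC(e9, invoked at 16): max of VC(e8)=(6, 2), then +1 on thread W0 → (7, 2)
target: VC(e4) = (3, 2)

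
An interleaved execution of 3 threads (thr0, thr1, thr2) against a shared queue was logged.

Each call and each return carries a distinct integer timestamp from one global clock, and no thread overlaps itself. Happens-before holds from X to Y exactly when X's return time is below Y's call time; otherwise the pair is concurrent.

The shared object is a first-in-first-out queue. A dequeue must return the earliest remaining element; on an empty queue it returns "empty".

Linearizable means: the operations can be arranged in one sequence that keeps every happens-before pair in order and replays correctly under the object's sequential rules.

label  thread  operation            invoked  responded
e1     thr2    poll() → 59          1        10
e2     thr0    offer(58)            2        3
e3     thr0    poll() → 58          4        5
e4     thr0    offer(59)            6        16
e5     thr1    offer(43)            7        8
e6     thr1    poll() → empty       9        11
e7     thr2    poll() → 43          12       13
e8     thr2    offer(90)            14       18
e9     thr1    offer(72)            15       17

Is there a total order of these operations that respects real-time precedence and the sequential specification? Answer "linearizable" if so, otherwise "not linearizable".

the violation lands at event 11, e6's response at time 11: events 1..10 linearize, events 1..11 do not
all 5 real-time-respecting orders fail — 5 completed queue operations, no legal replay
no completion choice of the 1 pending operation (e4) rescues it — every subset was tried
take e1, e2, e3, e5, e6 (pending dropped): step 1 already fails, because e1 poll() → 59 cannot occur there
take e2, e1, e3, e5, e6 (pending dropped): step 2 already fails, because e1 poll() → 59 cannot occur there

not linearizable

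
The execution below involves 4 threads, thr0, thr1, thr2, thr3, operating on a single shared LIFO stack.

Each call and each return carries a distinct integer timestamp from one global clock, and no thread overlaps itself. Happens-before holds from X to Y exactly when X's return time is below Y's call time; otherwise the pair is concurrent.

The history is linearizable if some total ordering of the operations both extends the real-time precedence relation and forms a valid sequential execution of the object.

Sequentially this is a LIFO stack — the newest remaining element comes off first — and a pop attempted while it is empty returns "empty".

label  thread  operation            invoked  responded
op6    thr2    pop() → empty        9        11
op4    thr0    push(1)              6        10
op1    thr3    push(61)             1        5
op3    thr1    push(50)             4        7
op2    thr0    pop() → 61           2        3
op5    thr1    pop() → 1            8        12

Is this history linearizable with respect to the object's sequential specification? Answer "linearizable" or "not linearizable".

not linearizable

the violation lands at event 12, op5's response at time 12: events 1..11 linearize, events 1..12 do not
the 6 completed operations admit 22 real-time orders; each fails the LIFO stack replay
e.g. op1, op2, op3, op4, op5, op6: illegal at step 6, since op6 pop() → empty cannot apply there
e.g. op1, op2, op3, op4, op6, op5: illegal at step 5, since op6 pop() → empty cannot apply there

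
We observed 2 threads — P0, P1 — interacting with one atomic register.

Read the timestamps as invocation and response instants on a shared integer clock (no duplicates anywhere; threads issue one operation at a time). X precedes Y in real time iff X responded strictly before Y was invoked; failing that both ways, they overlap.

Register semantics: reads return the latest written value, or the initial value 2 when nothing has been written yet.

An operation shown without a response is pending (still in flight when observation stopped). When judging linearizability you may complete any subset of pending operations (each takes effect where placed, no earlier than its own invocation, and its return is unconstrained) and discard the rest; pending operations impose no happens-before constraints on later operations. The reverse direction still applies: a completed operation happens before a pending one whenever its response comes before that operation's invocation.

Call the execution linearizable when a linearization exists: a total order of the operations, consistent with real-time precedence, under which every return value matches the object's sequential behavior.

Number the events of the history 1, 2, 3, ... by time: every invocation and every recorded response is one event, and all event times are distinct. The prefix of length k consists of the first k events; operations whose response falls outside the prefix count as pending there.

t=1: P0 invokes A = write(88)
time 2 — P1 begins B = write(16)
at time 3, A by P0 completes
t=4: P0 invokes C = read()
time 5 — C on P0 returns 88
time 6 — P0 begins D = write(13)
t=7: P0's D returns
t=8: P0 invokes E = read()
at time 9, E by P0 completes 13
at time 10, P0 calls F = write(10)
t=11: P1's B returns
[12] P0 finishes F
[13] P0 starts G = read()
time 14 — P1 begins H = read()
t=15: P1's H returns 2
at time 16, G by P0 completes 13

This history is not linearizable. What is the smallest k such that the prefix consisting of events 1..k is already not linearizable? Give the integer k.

15

events 1..14 are linearizable; a witness order is A, C, B, D, E, F:
step 1: A write(88) — value 88
step 2: C read() → 88 — value 88
step 3: B write(16) — value 16
step 4: D write(13) — value 13
step 5: E read() → 13 — value 13
step 6: F write(10) — value 10
adding event 15 (H responds at 15) leaves no legal real-time order
no escape via the 1 pending operation (G): every completion choice fails
sample order A, B, C, D, E, F, H (pending dropped) stalls at step 3 — C read() → 88 has no legal effect
sample order A, C, B, D, E, F, H (pending dropped) stalls at step 7 — H read() → 2 has no legal effect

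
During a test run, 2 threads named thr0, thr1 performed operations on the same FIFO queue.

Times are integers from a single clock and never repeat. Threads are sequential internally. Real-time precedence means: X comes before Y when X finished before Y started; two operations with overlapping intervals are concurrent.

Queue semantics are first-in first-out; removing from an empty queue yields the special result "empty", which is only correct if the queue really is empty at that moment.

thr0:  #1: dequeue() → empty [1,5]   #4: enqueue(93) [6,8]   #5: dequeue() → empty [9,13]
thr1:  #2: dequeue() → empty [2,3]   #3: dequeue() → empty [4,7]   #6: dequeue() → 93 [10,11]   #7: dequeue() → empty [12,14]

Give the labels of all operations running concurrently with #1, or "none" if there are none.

#2, #3

overlap test against #1 [1,5]: concurrent iff the interval meets 1..5
#2 [2,3]: concurrent
#3 [4,7]: concurrent
#4 [6,8]: after
#5 [9,13]: after
#6 [10,11]: after
#7 [12,14]: after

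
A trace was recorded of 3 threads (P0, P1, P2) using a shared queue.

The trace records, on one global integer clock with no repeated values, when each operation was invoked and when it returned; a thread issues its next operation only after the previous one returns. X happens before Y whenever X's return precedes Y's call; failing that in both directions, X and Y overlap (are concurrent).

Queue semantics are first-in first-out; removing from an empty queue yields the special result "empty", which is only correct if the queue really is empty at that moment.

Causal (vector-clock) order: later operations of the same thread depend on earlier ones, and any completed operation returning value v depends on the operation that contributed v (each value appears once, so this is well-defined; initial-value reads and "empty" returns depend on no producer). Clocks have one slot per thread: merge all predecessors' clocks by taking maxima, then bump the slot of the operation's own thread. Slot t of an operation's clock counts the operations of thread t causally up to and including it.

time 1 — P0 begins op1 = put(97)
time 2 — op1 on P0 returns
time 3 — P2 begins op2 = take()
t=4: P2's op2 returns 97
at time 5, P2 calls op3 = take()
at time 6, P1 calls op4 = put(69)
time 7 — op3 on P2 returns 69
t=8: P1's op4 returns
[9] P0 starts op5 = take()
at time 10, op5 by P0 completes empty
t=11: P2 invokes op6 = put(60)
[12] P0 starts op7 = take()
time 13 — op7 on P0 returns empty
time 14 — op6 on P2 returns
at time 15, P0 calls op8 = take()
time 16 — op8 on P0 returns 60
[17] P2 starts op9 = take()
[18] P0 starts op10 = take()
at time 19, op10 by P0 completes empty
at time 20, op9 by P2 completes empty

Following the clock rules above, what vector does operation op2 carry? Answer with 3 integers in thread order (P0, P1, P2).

(1, 0, 1)

invoked at 6, op4 has no predecessors; its own P1 bump gives (0, 1, 0)
invoked at 1, op1 has no predecessors; its own P0 bump gives (1, 0, 0)
invoked at 3, op2 merges VC(op1)=(1, 0, 0) and bumps P2's slot → (1, 0, 1)
invoked at 9, op5 merges VC(op1)=(1, 0, 0) and bumps P0's slot → (2, 0, 0)
invoked at 12, op7 merges VC(op5)=(2, 0, 0) and bumps P0's slot → (3, 0, 0)
invoked at 5, op3 merges VC(op2)=(1, 0, 1), VC(op4)=(0, 1, 0) and bumps P2's slot → (1, 1, 2)
invoked at 11, op6 merges VC(op3)=(1, 1, 2) and bumps P2's slot → (1, 1, 3)
invoked at 17, op9 merges VC(op6)=(1, 1, 3) and bumps P2's slot → (1, 1, 4)
invoked at 15, op8 merges VC(op6)=(1, 1, 3), VC(op7)=(3, 0, 0) and bumps P0's slot → (4, 1, 3)
invoked at 18, op10 merges VC(op8)=(4, 1, 3) and bumps P0's slot → (5, 1, 3)
target: VC(op2) = (1, 0, 1)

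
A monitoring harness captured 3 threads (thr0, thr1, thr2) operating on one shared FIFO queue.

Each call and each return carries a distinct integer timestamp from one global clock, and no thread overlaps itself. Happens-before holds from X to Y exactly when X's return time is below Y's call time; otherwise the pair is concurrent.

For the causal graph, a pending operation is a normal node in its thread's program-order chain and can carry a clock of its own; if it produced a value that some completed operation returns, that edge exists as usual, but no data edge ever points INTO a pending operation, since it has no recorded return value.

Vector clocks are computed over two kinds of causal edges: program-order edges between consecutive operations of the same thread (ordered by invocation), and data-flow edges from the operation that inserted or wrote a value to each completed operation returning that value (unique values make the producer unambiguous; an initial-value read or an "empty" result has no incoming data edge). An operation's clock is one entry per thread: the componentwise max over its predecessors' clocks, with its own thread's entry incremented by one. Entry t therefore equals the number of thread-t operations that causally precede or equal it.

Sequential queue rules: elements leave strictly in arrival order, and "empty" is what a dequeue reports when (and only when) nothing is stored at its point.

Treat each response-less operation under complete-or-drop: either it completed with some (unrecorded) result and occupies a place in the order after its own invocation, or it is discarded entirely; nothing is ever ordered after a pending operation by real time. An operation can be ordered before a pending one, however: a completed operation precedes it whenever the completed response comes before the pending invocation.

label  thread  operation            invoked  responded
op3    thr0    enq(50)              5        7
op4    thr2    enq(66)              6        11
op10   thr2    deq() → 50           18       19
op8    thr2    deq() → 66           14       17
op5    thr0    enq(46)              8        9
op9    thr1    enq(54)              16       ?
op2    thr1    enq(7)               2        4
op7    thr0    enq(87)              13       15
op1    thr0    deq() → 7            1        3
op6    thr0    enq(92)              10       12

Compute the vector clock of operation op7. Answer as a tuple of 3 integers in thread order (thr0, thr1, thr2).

op4, invoked 6, has no incoming edges; only thr2's bump applies → (0, 0, 1)
op2, invoked 2, has no incoming edges; only thr1's bump applies → (0, 1, 0)
invoked at 14, op8 merges VC(op4)=(0, 0, 1) and bumps thr2's slot → (0, 0, 2)
invoked at 16, op9 merges VC(op2)=(0, 1, 0) and bumps thr1's slot → (0, 2, 0)
invoked at 1, op1 merges VC(op2)=(0, 1, 0) and bumps thr0's slot → (1, 1, 0)
invoked at 5, op3 merges VC(op1)=(1, 1, 0) and bumps thr0's slot → (2, 1, 0)
invoked at 8, op5 merges VC(op3)=(2, 1, 0) and bumps thr0's slot → (3, 1, 0)
invoked at 10, op6 merges VC(op5)=(3, 1, 0) and bumps thr0's slot → (4, 1, 0)
invoked at 18, op10 merges VC(op3)=(2, 1, 0), VC(op8)=(0, 0, 2) and bumps thr2's slot → (2, 1, 3)
invoked at 13, op7 merges VC(op6)=(4, 1, 0) and bumps thr0's slot → (5, 1, 0)
target: VC(op7) = (5, 1, 0)

(5, 1, 0)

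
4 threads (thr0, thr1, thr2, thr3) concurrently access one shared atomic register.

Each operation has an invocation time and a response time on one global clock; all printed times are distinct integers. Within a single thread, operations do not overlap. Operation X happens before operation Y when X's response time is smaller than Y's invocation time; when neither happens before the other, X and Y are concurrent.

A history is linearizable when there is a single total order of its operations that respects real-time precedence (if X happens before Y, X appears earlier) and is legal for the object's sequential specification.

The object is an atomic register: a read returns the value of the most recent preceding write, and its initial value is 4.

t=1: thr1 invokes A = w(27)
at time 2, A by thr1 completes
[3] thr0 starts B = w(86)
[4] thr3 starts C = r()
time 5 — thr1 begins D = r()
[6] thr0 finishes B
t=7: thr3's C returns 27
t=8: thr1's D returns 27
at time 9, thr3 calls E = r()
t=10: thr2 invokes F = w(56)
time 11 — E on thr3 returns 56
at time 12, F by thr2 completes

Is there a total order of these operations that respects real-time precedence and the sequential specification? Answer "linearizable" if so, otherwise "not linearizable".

linearizable

a witness: A, C, D, B, F, E
1. A w(27), leaving value 27
2. C r() → 27, leaving value 27
3. D r() → 27, leaving value 27
4. B w(86), leaving value 86
5. F w(56), leaving value 56
6. E r() → 56, leaving value 56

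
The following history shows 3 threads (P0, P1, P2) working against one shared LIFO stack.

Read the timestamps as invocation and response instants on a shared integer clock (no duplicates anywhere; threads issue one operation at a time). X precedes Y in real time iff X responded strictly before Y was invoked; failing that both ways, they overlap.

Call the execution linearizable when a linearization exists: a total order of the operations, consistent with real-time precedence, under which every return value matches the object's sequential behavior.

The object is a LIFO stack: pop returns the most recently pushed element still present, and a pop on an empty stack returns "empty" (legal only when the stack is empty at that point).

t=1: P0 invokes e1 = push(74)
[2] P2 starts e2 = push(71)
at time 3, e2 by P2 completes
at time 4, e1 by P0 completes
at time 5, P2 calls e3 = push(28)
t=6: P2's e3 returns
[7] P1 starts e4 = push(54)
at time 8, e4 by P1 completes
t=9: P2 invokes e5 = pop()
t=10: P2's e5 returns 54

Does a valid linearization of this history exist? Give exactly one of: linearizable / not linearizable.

linearizable

one valid linearization: e1, e2, e3, e4, e5
step 1: e1 push(74) — stack <74>
step 2: e2 push(71) — stack <74,71>
step 3: e3 push(28) — stack <74,71,28>
step 4: e4 push(54) — stack <74,71,28,54>
step 5: e5 pop() → 54 — stack <74,71,28>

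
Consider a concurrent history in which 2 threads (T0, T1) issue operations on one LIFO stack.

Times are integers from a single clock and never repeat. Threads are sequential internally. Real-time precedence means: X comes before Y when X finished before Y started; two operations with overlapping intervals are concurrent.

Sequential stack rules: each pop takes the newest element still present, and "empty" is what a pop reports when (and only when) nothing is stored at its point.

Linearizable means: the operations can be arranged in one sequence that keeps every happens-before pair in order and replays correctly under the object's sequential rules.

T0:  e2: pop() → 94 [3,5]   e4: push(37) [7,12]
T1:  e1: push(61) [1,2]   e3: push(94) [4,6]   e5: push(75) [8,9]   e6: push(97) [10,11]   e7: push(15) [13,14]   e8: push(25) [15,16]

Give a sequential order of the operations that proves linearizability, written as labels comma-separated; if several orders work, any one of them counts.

1. e1 push(61), leaving stack <61>
2. e3 push(94), leaving stack <61,94>
3. e2 pop() → 94, leaving stack <61>
4. e4 push(37), leaving stack <61,37>
5. e5 push(75), leaving stack <61,37,75>
6. e6 push(97), leaving stack <61,37,75,97>
7. e7 push(15), leaving stack <61,37,75,97,15>
8. e8 push(25), leaving stack <61,37,75,97,15,25>

e1, e3, e2, e4, e5, e6, e7, e8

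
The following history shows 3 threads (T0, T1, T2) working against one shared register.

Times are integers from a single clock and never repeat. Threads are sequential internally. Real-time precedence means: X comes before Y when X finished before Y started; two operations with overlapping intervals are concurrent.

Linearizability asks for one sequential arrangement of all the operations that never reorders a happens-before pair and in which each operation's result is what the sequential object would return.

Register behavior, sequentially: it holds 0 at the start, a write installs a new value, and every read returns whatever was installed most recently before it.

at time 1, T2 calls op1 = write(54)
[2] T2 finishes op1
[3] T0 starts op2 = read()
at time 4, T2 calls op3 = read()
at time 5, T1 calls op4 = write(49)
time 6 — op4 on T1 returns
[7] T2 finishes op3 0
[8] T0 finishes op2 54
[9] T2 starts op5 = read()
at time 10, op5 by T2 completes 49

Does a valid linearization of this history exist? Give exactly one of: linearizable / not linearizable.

events 1..6 are fine; event 7 — the response of op3 at time 7 — makes the prefix non-linearizable
all 2 real-time-respecting orders fail — 3 completed register operations, no legal replay
include/drop combinations of the 1 pending operation (op2) were all tried; none helps
one such order, op1, op3, op4 (pending dropped), breaks at step 2 where op3 read() → 0 is illegal
one such order, op1, op4, op3 (pending dropped), breaks at step 3 where op3 read() → 0 is illegal

not linearizable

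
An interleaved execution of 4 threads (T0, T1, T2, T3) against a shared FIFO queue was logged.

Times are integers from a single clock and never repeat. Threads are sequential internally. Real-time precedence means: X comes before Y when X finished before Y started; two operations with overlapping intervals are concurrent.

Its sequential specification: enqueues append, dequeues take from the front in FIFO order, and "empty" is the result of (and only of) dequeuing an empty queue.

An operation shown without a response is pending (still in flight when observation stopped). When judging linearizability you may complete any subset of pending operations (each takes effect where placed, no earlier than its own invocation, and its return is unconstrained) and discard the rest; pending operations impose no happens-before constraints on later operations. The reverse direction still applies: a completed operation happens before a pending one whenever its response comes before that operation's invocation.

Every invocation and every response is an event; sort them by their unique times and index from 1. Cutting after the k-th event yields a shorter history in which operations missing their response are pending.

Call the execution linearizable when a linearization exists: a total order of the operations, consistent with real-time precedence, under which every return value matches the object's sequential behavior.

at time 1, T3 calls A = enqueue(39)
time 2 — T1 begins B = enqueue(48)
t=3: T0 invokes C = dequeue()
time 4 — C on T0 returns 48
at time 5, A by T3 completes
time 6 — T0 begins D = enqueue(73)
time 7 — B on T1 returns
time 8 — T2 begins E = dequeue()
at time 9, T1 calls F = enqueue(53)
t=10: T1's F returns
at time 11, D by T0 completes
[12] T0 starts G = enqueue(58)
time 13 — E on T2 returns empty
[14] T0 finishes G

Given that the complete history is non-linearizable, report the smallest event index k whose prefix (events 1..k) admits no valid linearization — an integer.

events 1..12 are linearizable, e.g. via B, A, C, D, E, F:
step 1: B enqueue(48) — queue <48>
step 2: A enqueue(39) — queue <48,39>
step 3: C dequeue() → 48 — queue <39>
step 4: D enqueue(73) — queue <39,73>
step 5: E dequeue() (pending, included) — queue <73>
step 6: F enqueue(53) — queue <73,53>
event 13 — E's response, time 13 — after it, nothing linearizes
no completion choice of the 1 pending operation (G) rescues it — every subset was tried
take A, B, C, D, E, F (pending dropped): step 3 already fails, because C dequeue() → 48 cannot occur there
take A, B, C, D, F, E (pending dropped): step 3 already fails, because C dequeue() → 48 cannot occur there

13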